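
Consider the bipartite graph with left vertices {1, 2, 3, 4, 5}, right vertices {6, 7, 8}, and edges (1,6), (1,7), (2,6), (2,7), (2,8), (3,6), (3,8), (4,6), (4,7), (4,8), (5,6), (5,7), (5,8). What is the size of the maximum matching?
3 (matching: (1,7), (2,8), (3,6); upper bound min(|L|,|R|) = min(5,3) = 3)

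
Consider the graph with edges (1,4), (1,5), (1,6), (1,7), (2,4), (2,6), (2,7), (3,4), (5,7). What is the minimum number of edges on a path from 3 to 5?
3 (path: 3 -> 4 -> 1 -> 5, 3 edges)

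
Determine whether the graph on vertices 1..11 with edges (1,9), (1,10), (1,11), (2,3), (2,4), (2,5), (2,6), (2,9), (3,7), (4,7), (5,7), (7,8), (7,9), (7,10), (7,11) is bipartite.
Yes. Partition: {1, 2, 7}, {3, 4, 5, 6, 8, 9, 10, 11}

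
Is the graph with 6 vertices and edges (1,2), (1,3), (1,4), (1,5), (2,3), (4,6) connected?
Yes (BFS from 1 visits [1, 2, 3, 4, 5, 6] — all 6 vertices reached)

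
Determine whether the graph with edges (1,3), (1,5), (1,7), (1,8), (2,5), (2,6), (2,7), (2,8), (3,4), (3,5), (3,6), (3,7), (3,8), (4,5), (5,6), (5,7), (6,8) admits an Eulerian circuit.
Yes (the graph is connected and all 8 vertices have even degree)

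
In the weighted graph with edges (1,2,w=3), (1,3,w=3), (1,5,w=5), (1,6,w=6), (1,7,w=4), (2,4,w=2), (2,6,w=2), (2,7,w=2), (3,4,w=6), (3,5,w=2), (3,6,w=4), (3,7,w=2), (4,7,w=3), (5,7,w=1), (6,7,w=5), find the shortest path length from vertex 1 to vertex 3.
3 (path: 1 -> 3; weights 3 = 3)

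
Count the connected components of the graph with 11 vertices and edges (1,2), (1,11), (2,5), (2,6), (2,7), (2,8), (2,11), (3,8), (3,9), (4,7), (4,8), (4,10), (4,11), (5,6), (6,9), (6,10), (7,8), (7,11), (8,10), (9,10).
1 (components: {1, 2, 3, 4, 5, 6, 7, 8, 9, 10, 11})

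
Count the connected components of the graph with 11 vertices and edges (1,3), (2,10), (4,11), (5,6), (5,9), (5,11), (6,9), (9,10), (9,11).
4 (components: {1, 3}, {2, 4, 5, 6, 9, 10, 11}, {7}, {8})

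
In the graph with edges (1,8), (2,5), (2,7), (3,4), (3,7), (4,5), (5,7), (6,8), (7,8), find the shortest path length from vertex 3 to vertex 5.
2 (path: 3 -> 7 -> 5, 2 edges)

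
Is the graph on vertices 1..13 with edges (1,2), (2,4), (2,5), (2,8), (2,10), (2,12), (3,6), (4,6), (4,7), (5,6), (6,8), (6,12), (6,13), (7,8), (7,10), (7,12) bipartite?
Yes. Partition: {1, 3, 4, 5, 8, 9, 10, 11, 12, 13}, {2, 6, 7}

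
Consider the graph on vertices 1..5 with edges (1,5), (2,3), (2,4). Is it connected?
No, it has 2 components: {1, 5}, {2, 3, 4}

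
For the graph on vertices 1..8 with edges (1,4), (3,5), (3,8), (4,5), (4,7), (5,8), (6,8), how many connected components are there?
2 (components: {1, 3, 4, 5, 6, 7, 8}, {2})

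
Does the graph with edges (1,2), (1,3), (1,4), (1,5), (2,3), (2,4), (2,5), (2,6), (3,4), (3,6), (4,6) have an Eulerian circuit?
No (2 vertices have odd degree: {2, 6}; Eulerian circuit requires 0)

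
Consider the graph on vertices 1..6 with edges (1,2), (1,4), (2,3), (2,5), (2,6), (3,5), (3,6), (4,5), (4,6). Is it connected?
Yes (BFS from 1 visits [1, 2, 4, 3, 5, 6] — all 6 vertices reached)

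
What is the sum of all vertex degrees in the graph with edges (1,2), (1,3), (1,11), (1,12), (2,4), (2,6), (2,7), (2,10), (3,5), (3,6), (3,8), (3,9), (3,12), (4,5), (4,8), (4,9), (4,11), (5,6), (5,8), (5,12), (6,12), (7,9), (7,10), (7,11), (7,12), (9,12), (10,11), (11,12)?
56 (handshake: sum of degrees = 2|E| = 2 x 28 = 56)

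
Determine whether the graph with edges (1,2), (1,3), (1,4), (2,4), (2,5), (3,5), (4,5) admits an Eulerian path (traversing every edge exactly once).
No (4 vertices have odd degree: {1, 2, 4, 5}; Eulerian path requires 0 or 2)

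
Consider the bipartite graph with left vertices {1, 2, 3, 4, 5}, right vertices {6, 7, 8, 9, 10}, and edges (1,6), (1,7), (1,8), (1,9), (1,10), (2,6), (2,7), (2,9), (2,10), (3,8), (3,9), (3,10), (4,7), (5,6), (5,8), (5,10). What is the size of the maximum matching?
5 (matching: (1,10), (2,9), (3,8), (4,7), (5,6); upper bound min(|L|,|R|) = min(5,5) = 5)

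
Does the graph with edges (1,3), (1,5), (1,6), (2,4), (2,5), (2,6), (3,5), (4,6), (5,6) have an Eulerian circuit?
No (2 vertices have odd degree: {1, 2}; Eulerian circuit requires 0)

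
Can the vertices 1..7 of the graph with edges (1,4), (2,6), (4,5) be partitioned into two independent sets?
Yes. Partition: {1, 2, 3, 5, 7}, {4, 6}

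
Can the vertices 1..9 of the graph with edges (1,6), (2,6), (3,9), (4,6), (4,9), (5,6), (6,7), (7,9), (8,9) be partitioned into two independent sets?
Yes. Partition: {1, 2, 3, 4, 5, 7, 8}, {6, 9}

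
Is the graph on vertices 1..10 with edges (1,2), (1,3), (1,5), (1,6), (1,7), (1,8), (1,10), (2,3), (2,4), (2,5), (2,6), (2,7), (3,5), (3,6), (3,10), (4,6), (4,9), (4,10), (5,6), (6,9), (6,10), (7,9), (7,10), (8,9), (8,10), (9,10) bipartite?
No (odd cycle of length 3: 3 -> 1 -> 6 -> 3)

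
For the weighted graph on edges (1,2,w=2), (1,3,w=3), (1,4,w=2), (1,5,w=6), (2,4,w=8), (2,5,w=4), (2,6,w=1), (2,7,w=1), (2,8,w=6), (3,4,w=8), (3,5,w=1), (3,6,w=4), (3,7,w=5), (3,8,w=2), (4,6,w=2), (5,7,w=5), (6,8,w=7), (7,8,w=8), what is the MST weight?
12 (MST edges: (1,2,w=2), (1,3,w=3), (1,4,w=2), (2,6,w=1), (2,7,w=1), (3,5,w=1), (3,8,w=2); sum of weights 2 + 3 + 2 + 1 + 1 + 1 + 2 = 12)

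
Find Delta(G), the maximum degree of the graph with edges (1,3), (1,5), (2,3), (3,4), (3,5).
4 (attained at vertex 3)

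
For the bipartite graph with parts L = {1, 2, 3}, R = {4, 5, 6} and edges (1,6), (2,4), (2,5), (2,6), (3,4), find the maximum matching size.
3 (matching: (1,6), (2,5), (3,4); upper bound min(|L|,|R|) = min(3,3) = 3)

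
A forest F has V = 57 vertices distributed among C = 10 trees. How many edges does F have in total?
47 (Each of the 10 component trees on V_i vertices has V_i - 1 edges; summing gives V - C = 57 - 10 = 47)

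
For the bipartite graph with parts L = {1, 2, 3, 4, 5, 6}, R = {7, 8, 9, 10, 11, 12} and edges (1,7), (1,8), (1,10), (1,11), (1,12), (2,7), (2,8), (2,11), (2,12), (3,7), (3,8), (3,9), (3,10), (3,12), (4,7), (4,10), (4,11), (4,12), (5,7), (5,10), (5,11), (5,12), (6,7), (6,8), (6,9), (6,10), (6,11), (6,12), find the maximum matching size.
6 (matching: (1,12), (2,11), (3,8), (4,10), (5,7), (6,9); upper bound min(|L|,|R|) = min(6,6) = 6)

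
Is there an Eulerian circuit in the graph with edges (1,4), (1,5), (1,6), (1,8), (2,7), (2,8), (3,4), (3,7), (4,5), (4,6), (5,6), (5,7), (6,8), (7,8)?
Yes (the graph is connected and all 8 vertices have even degree)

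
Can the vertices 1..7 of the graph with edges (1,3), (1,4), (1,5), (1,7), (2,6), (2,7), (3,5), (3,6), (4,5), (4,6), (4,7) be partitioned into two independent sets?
No (odd cycle of length 3: 5 -> 1 -> 4 -> 5)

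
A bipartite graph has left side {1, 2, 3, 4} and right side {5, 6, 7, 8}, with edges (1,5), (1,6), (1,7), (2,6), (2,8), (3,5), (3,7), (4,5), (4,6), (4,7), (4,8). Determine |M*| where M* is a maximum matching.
4 (matching: (1,7), (2,8), (3,5), (4,6); upper bound min(|L|,|R|) = min(4,4) = 4)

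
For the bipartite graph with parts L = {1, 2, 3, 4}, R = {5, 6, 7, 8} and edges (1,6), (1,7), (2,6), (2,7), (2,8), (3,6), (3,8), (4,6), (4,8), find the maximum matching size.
3 (matching: (1,7), (2,8), (3,6); upper bound min(|L|,|R|) = min(4,4) = 4)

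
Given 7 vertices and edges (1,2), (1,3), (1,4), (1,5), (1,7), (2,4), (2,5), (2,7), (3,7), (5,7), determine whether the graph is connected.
No, it has 2 components: {1, 2, 3, 4, 5, 7}, {6}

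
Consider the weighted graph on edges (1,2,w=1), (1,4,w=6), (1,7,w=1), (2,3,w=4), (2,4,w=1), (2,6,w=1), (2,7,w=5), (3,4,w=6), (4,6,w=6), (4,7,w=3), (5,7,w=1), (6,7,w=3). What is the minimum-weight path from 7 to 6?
3 (path: 7 -> 6; weights 3 = 3)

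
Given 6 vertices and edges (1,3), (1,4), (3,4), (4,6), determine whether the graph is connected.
No, it has 3 components: {1, 3, 4, 6}, {2}, {5}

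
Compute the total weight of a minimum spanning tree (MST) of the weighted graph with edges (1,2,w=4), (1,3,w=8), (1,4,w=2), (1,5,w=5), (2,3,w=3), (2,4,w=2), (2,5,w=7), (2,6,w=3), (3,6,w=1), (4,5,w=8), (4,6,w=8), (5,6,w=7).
13 (MST edges: (1,4,w=2), (1,5,w=5), (2,3,w=3), (2,4,w=2), (3,6,w=1); sum of weights 2 + 5 + 3 + 2 + 1 = 13)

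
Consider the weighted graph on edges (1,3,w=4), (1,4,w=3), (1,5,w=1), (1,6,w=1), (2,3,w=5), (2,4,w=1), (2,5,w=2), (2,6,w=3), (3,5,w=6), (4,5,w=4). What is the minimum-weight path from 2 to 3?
5 (path: 2 -> 3; weights 5 = 5)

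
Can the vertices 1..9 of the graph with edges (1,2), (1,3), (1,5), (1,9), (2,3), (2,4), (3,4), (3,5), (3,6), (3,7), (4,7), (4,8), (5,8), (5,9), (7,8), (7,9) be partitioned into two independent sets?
No (odd cycle of length 3: 5 -> 1 -> 3 -> 5)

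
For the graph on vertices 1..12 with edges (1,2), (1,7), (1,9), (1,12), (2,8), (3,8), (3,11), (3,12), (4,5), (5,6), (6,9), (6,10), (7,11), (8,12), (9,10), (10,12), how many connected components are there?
1 (components: {1, 2, 3, 4, 5, 6, 7, 8, 9, 10, 11, 12})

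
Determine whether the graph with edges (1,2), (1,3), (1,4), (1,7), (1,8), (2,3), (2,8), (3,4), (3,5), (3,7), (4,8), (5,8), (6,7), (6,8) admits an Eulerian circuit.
No (6 vertices have odd degree: {1, 2, 3, 4, 7, 8}; Eulerian circuit requires 0)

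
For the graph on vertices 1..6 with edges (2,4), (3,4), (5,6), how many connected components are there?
3 (components: {1}, {2, 3, 4}, {5, 6})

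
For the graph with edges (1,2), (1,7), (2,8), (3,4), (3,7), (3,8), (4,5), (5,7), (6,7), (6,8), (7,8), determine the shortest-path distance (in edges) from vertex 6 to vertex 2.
2 (path: 6 -> 8 -> 2, 2 edges)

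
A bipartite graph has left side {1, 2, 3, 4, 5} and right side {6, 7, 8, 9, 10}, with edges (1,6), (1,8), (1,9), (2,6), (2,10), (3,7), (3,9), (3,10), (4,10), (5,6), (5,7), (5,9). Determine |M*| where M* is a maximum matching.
5 (matching: (1,8), (2,6), (3,9), (4,10), (5,7); upper bound min(|L|,|R|) = min(5,5) = 5)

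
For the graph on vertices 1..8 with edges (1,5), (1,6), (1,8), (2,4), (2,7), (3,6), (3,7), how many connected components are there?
1 (components: {1, 2, 3, 4, 5, 6, 7, 8})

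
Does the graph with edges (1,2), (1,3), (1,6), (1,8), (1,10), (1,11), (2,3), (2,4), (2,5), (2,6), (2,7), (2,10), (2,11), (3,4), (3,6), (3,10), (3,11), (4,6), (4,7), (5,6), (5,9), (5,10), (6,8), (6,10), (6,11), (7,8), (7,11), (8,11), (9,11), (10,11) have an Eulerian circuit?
Yes (the graph is connected and all 11 vertices have even degree)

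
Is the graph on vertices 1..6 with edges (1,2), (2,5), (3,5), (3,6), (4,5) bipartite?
Yes. Partition: {1, 5, 6}, {2, 3, 4}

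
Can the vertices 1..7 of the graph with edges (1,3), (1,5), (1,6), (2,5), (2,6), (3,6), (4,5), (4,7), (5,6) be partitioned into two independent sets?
No (odd cycle of length 3: 6 -> 1 -> 5 -> 6)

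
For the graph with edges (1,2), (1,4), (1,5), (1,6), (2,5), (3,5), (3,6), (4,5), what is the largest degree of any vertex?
4 (attained at vertices 1, 5)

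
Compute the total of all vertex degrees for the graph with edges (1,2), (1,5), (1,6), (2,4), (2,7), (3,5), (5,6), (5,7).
16 (handshake: sum of degrees = 2|E| = 2 x 8 = 16)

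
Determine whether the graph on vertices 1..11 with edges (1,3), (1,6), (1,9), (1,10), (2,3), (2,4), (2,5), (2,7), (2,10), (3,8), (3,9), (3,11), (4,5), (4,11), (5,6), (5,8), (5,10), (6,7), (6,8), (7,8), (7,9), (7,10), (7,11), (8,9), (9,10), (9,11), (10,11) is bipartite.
No (odd cycle of length 3: 9 -> 1 -> 10 -> 9)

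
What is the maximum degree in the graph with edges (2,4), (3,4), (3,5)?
2 (attained at vertices 3, 4)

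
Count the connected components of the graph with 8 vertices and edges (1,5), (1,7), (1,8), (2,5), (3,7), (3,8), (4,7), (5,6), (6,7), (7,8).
1 (components: {1, 2, 3, 4, 5, 6, 7, 8})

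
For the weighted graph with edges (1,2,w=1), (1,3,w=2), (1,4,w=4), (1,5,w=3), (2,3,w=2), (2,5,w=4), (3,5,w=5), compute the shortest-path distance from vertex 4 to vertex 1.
4 (path: 4 -> 1; weights 4 = 4)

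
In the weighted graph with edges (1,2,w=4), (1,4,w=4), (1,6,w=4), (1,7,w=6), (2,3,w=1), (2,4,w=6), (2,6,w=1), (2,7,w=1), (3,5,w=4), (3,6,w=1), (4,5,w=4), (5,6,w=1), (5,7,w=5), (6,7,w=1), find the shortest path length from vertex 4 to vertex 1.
4 (path: 4 -> 1; weights 4 = 4)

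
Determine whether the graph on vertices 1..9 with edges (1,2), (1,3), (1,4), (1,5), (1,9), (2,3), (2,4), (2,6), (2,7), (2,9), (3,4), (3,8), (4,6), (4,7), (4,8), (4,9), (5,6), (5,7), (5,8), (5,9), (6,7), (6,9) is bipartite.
No (odd cycle of length 3: 3 -> 1 -> 4 -> 3)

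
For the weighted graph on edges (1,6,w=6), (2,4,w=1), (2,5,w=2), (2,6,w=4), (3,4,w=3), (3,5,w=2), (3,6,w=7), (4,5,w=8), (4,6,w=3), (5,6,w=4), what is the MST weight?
14 (MST edges: (1,6,w=6), (2,4,w=1), (2,5,w=2), (3,5,w=2), (4,6,w=3); sum of weights 6 + 1 + 2 + 2 + 3 = 14)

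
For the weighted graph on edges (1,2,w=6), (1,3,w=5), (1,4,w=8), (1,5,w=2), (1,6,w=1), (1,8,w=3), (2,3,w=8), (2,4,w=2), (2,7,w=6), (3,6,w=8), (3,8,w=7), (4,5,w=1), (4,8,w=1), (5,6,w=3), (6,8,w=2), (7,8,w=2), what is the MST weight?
14 (MST edges: (1,3,w=5), (1,5,w=2), (1,6,w=1), (2,4,w=2), (4,5,w=1), (4,8,w=1), (7,8,w=2); sum of weights 5 + 2 + 1 + 2 + 1 + 1 + 2 = 14)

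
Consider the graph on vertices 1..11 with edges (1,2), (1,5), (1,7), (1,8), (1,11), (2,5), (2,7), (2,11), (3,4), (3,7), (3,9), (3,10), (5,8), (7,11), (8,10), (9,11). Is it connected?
No, it has 2 components: {1, 2, 3, 4, 5, 7, 8, 9, 10, 11}, {6}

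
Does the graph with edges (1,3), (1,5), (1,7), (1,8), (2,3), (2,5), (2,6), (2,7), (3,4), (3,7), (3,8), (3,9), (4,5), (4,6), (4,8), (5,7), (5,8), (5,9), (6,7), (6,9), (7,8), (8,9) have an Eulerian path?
Yes — and in fact it has an Eulerian circuit (the graph is connected and all 9 vertices have even degree)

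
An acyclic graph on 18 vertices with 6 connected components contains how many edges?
12 (Each of the 6 component trees on V_i vertices has V_i - 1 edges; summing gives V - C = 18 - 6 = 12)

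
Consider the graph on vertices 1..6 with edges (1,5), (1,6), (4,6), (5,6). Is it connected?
No, it has 3 components: {1, 4, 5, 6}, {2}, {3}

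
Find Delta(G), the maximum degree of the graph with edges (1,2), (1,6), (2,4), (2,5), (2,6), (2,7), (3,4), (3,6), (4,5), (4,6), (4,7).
5 (attained at vertices 2, 4)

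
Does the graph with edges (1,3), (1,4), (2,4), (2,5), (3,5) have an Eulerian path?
Yes — and in fact it has an Eulerian circuit (the graph is connected and all 5 vertices have even degree)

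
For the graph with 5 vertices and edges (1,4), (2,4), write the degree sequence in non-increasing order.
[2, 1, 1, 0, 0] (degrees: deg(1)=1, deg(2)=1, deg(3)=0, deg(4)=2, deg(5)=0)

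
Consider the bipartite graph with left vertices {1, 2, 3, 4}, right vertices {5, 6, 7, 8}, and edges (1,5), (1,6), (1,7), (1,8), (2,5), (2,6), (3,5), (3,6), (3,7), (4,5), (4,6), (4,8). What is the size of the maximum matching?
4 (matching: (1,8), (2,6), (3,7), (4,5); upper bound min(|L|,|R|) = min(4,4) = 4)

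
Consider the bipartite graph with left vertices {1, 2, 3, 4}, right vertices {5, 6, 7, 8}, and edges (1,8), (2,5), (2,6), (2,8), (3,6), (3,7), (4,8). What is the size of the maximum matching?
3 (matching: (1,8), (2,6), (3,7); upper bound min(|L|,|R|) = min(4,4) = 4)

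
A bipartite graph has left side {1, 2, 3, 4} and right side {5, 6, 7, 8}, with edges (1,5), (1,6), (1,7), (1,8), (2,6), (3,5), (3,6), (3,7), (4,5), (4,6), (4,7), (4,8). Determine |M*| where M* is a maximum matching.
4 (matching: (1,8), (2,6), (3,7), (4,5); upper bound min(|L|,|R|) = min(4,4) = 4)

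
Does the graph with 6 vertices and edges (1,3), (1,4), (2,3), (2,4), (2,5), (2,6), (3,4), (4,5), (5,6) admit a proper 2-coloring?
No (odd cycle of length 3: 3 -> 1 -> 4 -> 3)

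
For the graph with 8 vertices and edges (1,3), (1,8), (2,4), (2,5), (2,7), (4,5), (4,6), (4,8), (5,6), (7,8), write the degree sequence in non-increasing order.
[4, 3, 3, 3, 2, 2, 2, 1] (degrees: deg(1)=2, deg(2)=3, deg(3)=1, deg(4)=4, deg(5)=3, deg(6)=2, deg(7)=2, deg(8)=3)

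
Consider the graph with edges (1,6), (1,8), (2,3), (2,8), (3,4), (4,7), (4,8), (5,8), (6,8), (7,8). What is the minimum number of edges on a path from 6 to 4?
2 (path: 6 -> 8 -> 4, 2 edges)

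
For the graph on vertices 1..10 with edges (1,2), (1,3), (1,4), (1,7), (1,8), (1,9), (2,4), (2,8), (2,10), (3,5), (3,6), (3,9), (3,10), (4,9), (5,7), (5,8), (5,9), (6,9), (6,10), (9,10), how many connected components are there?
1 (components: {1, 2, 3, 4, 5, 6, 7, 8, 9, 10})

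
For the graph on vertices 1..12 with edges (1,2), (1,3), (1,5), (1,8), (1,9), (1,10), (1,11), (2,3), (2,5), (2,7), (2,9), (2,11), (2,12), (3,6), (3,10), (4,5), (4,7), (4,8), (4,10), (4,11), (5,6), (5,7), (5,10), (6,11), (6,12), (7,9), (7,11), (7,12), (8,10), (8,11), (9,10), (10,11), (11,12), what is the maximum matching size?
6 (matching: (1,8), (2,12), (3,6), (4,5), (7,9), (10,11); upper bound floor(n/2) = floor(12/2) = 6)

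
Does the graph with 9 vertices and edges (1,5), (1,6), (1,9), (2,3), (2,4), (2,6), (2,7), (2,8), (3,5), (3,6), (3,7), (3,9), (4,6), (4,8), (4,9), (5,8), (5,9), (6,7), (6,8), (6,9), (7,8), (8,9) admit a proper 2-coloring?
No (odd cycle of length 3: 9 -> 1 -> 5 -> 9)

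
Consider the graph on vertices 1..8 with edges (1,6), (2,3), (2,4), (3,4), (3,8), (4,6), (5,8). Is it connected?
No, it has 2 components: {1, 2, 3, 4, 5, 6, 8}, {7}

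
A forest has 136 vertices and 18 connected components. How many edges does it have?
118 (Each of the 18 component trees on V_i vertices has V_i - 1 edges; summing gives V - C = 136 - 18 = 118)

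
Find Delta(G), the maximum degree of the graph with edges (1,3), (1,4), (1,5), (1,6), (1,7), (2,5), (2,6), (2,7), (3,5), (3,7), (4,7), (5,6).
5 (attained at vertex 1)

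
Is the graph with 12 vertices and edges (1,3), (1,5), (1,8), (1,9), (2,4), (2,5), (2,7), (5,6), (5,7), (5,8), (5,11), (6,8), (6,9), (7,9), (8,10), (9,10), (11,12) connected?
Yes (BFS from 1 visits [1, 3, 5, 8, 9, 2, 6, 7, 11, 10, 4, 12] — all 12 vertices reached)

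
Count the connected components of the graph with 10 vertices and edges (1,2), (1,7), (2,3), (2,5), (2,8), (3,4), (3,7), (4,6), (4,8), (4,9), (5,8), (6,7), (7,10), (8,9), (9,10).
1 (components: {1, 2, 3, 4, 5, 6, 7, 8, 9, 10})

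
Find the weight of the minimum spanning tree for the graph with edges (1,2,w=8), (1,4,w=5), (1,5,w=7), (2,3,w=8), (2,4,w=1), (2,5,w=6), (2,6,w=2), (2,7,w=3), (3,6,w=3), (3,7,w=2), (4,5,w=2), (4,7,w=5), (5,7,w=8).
15 (MST edges: (1,4,w=5), (2,4,w=1), (2,6,w=2), (2,7,w=3), (3,7,w=2), (4,5,w=2); sum of weights 5 + 1 + 2 + 3 + 2 + 2 = 15)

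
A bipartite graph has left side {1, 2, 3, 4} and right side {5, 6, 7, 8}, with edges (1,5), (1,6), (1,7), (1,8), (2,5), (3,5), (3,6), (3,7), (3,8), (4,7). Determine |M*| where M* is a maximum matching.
4 (matching: (1,8), (2,5), (3,6), (4,7); upper bound min(|L|,|R|) = min(4,4) = 4)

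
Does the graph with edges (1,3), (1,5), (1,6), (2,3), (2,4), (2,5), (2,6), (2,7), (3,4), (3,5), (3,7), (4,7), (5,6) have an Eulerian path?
No (6 vertices have odd degree: {1, 2, 3, 4, 6, 7}; Eulerian path requires 0 or 2)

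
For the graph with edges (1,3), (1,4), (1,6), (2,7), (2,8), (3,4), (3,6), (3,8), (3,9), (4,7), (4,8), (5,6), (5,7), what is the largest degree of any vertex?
5 (attained at vertex 3)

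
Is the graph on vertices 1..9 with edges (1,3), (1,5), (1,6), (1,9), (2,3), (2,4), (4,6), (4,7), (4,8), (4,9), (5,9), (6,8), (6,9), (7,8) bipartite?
No (odd cycle of length 3: 9 -> 1 -> 6 -> 9)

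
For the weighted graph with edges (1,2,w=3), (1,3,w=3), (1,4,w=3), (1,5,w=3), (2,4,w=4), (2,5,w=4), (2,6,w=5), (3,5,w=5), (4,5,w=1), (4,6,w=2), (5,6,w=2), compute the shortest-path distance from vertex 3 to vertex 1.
3 (path: 3 -> 1; weights 3 = 3)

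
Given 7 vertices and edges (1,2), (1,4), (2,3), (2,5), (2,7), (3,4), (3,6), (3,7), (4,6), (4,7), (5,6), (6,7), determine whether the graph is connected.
Yes (BFS from 1 visits [1, 2, 4, 3, 5, 7, 6] — all 7 vertices reached)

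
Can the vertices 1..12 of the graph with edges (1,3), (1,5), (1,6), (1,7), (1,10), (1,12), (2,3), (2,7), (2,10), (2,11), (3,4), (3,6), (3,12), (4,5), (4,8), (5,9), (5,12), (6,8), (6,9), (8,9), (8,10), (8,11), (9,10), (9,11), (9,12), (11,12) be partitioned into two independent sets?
No (odd cycle of length 3: 12 -> 1 -> 3 -> 12)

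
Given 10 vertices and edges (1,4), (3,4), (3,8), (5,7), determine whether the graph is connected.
No, it has 6 components: {1, 3, 4, 8}, {2}, {5, 7}, {6}, {9}, {10}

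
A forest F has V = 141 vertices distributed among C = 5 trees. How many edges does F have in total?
136 (Each of the 5 component trees on V_i vertices has V_i - 1 edges; summing gives V - C = 141 - 5 = 136)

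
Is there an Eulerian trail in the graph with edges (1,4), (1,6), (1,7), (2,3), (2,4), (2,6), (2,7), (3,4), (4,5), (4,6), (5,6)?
Yes (the graph is connected and exactly 2 vertices have odd degree: {1, 4}; any Eulerian path must start and end at those)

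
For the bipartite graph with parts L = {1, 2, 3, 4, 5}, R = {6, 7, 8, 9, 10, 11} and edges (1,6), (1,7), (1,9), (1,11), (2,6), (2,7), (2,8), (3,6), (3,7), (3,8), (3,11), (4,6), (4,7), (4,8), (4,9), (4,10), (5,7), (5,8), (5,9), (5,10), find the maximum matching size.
5 (matching: (1,11), (2,8), (3,7), (4,10), (5,9); upper bound min(|L|,|R|) = min(5,6) = 5)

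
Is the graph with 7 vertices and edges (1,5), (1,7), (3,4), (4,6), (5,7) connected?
No, it has 3 components: {1, 5, 7}, {2}, {3, 4, 6}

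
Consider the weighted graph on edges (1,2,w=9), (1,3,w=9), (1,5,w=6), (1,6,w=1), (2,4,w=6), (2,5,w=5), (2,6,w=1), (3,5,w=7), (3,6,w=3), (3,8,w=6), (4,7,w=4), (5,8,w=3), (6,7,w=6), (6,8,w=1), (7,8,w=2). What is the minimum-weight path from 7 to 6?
3 (path: 7 -> 8 -> 6; weights 2 + 1 = 3)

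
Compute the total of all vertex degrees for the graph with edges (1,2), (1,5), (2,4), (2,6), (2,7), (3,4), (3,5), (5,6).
16 (handshake: sum of degrees = 2|E| = 2 x 8 = 16)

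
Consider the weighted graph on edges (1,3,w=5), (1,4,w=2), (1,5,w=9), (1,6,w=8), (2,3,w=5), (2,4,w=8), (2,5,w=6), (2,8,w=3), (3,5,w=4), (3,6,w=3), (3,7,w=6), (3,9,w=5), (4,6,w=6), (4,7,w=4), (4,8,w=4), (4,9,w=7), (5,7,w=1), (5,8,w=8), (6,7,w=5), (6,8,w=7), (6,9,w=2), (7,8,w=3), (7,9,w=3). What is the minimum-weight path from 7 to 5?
1 (path: 7 -> 5; weights 1 = 1)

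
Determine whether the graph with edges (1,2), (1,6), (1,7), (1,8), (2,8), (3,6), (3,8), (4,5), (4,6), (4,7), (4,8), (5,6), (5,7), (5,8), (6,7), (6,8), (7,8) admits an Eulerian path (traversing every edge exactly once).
Yes (the graph is connected and exactly 2 vertices have odd degree: {7, 8}; any Eulerian path must start and end at those)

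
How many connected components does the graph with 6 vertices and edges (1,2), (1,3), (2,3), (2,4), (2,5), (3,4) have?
2 (components: {1, 2, 3, 4, 5}, {6})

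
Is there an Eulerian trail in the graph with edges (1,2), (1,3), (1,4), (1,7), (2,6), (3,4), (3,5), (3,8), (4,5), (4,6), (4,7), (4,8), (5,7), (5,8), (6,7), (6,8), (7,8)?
Yes (the graph is connected and exactly 2 vertices have odd degree: {7, 8}; any Eulerian path must start and end at those)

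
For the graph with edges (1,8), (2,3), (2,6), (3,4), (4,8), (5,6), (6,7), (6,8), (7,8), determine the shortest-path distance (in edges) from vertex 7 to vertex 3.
3 (path: 7 -> 8 -> 4 -> 3, 3 edges)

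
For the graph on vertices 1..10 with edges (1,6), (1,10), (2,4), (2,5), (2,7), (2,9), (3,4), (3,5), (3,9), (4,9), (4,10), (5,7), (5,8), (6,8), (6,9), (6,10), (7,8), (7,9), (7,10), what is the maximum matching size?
5 (matching: (1,6), (2,7), (3,9), (4,10), (5,8); upper bound floor(n/2) = floor(10/2) = 5)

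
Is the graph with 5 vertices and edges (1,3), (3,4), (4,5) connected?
No, it has 2 components: {1, 3, 4, 5}, {2}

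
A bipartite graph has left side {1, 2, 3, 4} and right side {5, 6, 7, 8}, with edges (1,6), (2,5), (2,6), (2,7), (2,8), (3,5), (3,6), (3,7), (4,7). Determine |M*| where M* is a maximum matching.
4 (matching: (1,6), (2,8), (3,5), (4,7); upper bound min(|L|,|R|) = min(4,4) = 4)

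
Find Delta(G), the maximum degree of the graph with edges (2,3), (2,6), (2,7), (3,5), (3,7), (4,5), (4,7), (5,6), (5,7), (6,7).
5 (attained at vertex 7)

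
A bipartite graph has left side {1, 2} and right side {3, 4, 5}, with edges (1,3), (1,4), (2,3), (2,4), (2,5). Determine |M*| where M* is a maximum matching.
2 (matching: (1,4), (2,5); upper bound min(|L|,|R|) = min(2,3) = 2)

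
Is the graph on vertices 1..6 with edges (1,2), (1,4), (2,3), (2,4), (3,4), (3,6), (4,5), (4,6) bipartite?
No (odd cycle of length 3: 4 -> 1 -> 2 -> 4)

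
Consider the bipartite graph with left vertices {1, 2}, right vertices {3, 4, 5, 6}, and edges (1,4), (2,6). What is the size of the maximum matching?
2 (matching: (1,4), (2,6); upper bound min(|L|,|R|) = min(2,4) = 2)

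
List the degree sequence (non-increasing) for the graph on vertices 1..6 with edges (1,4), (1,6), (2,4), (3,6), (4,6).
[3, 3, 2, 1, 1, 0] (degrees: deg(1)=2, deg(2)=1, deg(3)=1, deg(4)=3, deg(5)=0, deg(6)=3)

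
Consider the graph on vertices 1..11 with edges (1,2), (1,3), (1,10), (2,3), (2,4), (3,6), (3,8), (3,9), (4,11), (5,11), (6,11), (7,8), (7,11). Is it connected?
Yes (BFS from 1 visits [1, 2, 3, 10, 4, 6, 8, 9, 11, 7, 5] — all 11 vertices reached)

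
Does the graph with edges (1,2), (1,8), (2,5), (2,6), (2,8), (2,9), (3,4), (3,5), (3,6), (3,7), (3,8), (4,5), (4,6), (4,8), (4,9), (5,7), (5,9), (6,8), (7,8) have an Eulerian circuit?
No (6 vertices have odd degree: {2, 3, 4, 5, 7, 9}; Eulerian circuit requires 0)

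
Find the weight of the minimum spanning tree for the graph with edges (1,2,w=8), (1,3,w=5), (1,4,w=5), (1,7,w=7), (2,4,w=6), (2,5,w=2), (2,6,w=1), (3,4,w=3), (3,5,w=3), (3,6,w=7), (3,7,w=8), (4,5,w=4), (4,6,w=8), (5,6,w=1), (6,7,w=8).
20 (MST edges: (1,4,w=5), (1,7,w=7), (2,6,w=1), (3,4,w=3), (3,5,w=3), (5,6,w=1); sum of weights 5 + 7 + 1 + 3 + 3 + 1 = 20)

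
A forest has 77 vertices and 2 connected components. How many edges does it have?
75 (Each of the 2 component trees on V_i vertices has V_i - 1 edges; summing gives V - C = 77 - 2 = 75)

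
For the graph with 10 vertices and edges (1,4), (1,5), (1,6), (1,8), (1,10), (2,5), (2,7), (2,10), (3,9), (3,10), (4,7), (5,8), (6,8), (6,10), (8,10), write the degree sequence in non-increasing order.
[5, 5, 4, 3, 3, 3, 2, 2, 2, 1] (degrees: deg(1)=5, deg(2)=3, deg(3)=2, deg(4)=2, deg(5)=3, deg(6)=3, deg(7)=2, deg(8)=4, deg(9)=1, deg(10)=5)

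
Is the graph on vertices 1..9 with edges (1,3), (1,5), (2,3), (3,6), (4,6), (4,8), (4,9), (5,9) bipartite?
Yes. Partition: {1, 2, 6, 7, 8, 9}, {3, 4, 5}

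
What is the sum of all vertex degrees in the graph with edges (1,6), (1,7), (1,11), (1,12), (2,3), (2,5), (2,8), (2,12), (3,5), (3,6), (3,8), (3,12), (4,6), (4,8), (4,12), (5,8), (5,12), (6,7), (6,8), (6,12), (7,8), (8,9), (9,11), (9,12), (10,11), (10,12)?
52 (handshake: sum of degrees = 2|E| = 2 x 26 = 52)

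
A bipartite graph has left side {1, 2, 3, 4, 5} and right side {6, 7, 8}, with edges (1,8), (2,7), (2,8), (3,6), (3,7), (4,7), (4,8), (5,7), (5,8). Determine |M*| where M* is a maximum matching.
3 (matching: (1,8), (2,7), (3,6); upper bound min(|L|,|R|) = min(5,3) = 3)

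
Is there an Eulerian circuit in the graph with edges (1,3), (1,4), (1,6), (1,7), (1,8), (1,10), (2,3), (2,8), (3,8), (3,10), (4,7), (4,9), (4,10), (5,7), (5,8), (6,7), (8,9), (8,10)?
Yes (the graph is connected and all 10 vertices have even degree)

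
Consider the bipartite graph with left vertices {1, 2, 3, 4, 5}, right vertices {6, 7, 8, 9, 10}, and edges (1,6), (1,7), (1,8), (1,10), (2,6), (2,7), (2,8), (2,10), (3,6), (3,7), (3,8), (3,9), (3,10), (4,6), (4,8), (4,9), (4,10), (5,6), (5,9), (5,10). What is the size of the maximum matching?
5 (matching: (1,10), (2,8), (3,7), (4,9), (5,6); upper bound min(|L|,|R|) = min(5,5) = 5)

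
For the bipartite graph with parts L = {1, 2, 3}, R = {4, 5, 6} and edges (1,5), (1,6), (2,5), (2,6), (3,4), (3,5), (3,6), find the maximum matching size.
3 (matching: (1,6), (2,5), (3,4); upper bound min(|L|,|R|) = min(3,3) = 3)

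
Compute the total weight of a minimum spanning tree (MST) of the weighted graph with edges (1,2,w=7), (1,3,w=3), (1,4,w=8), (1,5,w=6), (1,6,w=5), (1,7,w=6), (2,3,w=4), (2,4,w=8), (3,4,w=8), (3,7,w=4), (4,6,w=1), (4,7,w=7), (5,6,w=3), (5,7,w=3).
18 (MST edges: (1,3,w=3), (2,3,w=4), (3,7,w=4), (4,6,w=1), (5,6,w=3), (5,7,w=3); sum of weights 3 + 4 + 4 + 1 + 3 + 3 = 18)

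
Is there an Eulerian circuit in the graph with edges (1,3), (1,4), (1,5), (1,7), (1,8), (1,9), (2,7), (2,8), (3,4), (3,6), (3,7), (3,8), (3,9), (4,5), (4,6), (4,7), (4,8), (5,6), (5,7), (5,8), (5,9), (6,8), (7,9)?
Yes (the graph is connected and all 9 vertices have even degree)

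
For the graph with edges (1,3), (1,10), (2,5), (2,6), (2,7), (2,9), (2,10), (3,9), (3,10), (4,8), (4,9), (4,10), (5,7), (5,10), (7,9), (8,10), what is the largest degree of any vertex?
6 (attained at vertex 10)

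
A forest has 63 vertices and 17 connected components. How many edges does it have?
46 (Each of the 17 component trees on V_i vertices has V_i - 1 edges; summing gives V - C = 63 - 17 = 46)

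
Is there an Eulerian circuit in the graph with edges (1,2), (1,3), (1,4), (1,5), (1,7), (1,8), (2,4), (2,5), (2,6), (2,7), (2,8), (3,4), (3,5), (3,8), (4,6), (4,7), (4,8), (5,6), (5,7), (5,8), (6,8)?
Yes (the graph is connected and all 8 vertices have even degree)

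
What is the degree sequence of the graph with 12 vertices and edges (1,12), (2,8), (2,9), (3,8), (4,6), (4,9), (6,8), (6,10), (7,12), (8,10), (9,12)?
[4, 3, 3, 3, 2, 2, 2, 1, 1, 1, 0, 0] (degrees: deg(1)=1, deg(2)=2, deg(3)=1, deg(4)=2, deg(5)=0, deg(6)=3, deg(7)=1, deg(8)=4, deg(9)=3, deg(10)=2, deg(11)=0, deg(12)=3)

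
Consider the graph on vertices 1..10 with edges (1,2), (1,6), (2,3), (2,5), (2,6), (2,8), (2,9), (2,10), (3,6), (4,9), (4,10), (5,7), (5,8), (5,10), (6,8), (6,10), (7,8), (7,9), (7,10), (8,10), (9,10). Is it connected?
Yes (BFS from 1 visits [1, 2, 6, 3, 5, 8, 9, 10, 7, 4] — all 10 vertices reached)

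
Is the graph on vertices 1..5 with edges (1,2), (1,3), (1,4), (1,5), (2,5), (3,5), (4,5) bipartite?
No (odd cycle of length 3: 4 -> 1 -> 5 -> 4)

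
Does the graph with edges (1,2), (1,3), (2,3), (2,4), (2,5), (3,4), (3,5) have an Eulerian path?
Yes — and in fact it has an Eulerian circuit (the graph is connected and all 5 vertices have even degree)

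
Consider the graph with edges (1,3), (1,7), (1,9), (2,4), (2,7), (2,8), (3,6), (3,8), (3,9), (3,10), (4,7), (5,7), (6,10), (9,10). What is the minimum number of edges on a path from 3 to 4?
3 (path: 3 -> 8 -> 2 -> 4, 3 edges)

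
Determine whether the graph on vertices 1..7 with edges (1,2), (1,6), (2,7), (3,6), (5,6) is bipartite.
Yes. Partition: {1, 3, 4, 5, 7}, {2, 6}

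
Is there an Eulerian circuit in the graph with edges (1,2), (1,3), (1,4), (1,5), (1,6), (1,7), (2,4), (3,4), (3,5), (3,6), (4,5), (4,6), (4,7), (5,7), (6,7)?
Yes (the graph is connected and all 7 vertices have even degree)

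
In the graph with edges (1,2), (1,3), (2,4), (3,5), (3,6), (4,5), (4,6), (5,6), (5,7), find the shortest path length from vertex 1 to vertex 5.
2 (path: 1 -> 3 -> 5, 2 edges)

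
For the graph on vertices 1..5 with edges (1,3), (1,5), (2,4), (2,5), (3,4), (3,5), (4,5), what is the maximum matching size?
2 (matching: (2,5), (3,4); upper bound floor(n/2) = floor(5/2) = 2)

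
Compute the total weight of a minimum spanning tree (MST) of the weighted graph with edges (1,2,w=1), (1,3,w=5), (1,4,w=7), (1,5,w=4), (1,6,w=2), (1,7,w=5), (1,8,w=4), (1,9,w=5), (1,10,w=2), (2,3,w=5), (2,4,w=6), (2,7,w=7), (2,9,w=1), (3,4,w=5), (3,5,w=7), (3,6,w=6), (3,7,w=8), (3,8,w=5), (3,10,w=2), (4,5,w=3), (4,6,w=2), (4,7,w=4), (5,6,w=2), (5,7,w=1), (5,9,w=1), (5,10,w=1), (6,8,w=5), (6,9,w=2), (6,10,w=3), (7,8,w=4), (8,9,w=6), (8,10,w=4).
15 (MST edges: (1,2,w=1), (1,6,w=2), (1,8,w=4), (2,9,w=1), (3,10,w=2), (4,6,w=2), (5,7,w=1), (5,9,w=1), (5,10,w=1); sum of weights 1 + 2 + 4 + 1 + 2 + 2 + 1 + 1 + 1 = 15)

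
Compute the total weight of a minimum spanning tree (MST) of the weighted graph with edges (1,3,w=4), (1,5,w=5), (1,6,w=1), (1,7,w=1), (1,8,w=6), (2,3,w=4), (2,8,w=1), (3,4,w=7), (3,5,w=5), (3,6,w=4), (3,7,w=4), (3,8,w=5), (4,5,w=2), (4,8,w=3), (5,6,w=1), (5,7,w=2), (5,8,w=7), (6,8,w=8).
13 (MST edges: (1,3,w=4), (1,6,w=1), (1,7,w=1), (2,8,w=1), (4,5,w=2), (4,8,w=3), (5,6,w=1); sum of weights 4 + 1 + 1 + 1 + 2 + 3 + 1 = 13)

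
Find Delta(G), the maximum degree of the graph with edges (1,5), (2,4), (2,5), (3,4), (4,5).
3 (attained at vertices 4, 5)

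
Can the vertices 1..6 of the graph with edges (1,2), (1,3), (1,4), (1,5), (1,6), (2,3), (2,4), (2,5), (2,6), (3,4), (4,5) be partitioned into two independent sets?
No (odd cycle of length 3: 4 -> 1 -> 3 -> 4)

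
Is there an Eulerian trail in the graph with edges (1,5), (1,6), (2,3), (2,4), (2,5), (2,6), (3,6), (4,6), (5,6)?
Yes (the graph is connected and exactly 2 vertices have odd degree: {5, 6}; any Eulerian path must start and end at those)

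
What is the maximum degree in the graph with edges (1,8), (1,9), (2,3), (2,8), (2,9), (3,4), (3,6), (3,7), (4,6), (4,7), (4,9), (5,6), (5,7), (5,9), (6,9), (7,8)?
5 (attained at vertex 9)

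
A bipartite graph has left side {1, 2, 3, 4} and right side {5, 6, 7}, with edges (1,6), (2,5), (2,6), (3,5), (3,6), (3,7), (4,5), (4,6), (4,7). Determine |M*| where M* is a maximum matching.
3 (matching: (1,6), (2,5), (3,7); upper bound min(|L|,|R|) = min(4,3) = 3)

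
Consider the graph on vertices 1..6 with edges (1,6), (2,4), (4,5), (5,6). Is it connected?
No, it has 2 components: {1, 2, 4, 5, 6}, {3}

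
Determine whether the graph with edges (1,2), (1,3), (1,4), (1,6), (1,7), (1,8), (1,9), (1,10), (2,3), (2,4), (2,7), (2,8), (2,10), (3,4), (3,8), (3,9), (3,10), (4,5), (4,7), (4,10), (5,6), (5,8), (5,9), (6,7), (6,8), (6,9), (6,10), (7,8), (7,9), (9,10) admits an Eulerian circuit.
Yes (the graph is connected and all 10 vertices have even degree)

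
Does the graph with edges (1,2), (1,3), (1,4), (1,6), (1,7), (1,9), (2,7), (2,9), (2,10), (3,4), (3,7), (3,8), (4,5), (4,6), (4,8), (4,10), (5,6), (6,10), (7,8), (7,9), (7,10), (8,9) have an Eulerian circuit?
Yes (the graph is connected and all 10 vertices have even degree)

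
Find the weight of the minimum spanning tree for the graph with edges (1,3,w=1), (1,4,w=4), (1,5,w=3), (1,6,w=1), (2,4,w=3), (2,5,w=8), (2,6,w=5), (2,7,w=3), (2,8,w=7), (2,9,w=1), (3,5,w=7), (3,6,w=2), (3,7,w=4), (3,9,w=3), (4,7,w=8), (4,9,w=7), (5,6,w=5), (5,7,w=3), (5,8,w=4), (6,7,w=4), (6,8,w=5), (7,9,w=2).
18 (MST edges: (1,3,w=1), (1,5,w=3), (1,6,w=1), (2,4,w=3), (2,9,w=1), (3,9,w=3), (5,8,w=4), (7,9,w=2); sum of weights 1 + 3 + 1 + 3 + 1 + 3 + 4 + 2 = 18)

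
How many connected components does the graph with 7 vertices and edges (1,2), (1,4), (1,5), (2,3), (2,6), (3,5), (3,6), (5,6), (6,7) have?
1 (components: {1, 2, 3, 4, 5, 6, 7})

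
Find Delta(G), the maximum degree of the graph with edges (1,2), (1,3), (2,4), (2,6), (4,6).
3 (attained at vertex 2)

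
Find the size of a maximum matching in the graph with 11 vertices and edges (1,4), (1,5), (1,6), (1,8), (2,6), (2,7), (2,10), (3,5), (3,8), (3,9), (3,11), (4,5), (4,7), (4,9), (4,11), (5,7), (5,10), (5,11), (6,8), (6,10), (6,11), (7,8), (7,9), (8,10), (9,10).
5 (matching: (1,8), (2,10), (3,9), (4,7), (6,11); upper bound floor(n/2) = floor(11/2) = 5)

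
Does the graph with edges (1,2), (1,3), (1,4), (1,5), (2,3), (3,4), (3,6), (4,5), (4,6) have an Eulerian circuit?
Yes (the graph is connected and all 6 vertices have even degree)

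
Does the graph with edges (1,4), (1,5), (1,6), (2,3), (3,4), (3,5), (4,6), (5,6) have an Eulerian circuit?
No (6 vertices have odd degree: {1, 2, 3, 4, 5, 6}; Eulerian circuit requires 0)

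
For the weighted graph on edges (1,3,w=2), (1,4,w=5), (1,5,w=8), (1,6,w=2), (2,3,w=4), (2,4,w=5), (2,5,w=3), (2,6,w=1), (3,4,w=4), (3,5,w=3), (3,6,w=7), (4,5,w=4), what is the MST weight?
12 (MST edges: (1,3,w=2), (1,6,w=2), (2,5,w=3), (2,6,w=1), (3,4,w=4); sum of weights 2 + 2 + 3 + 1 + 4 = 12)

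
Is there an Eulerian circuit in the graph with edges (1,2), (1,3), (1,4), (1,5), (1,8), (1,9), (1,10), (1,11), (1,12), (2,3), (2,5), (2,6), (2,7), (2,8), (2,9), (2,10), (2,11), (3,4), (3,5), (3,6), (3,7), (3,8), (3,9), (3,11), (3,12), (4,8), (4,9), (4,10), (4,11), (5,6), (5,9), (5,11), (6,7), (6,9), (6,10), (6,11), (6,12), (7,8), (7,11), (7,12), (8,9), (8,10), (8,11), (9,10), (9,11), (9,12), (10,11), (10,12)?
No (2 vertices have odd degree: {1, 2}; Eulerian circuit requires 0)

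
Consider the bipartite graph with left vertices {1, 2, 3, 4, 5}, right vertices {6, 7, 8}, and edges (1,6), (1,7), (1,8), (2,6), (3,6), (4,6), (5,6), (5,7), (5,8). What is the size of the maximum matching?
3 (matching: (1,8), (2,6), (5,7); upper bound min(|L|,|R|) = min(5,3) = 3)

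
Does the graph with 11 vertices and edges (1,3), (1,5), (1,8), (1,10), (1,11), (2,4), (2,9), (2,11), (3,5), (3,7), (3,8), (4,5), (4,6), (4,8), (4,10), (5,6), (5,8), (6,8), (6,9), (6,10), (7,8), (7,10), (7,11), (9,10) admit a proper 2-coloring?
No (odd cycle of length 3: 3 -> 1 -> 5 -> 3)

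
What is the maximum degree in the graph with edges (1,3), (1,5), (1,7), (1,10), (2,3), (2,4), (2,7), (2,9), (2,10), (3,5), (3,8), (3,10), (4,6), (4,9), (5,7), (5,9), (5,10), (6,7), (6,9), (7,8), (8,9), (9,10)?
6 (attained at vertex 9)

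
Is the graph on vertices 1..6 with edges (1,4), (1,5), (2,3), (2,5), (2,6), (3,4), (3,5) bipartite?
No (odd cycle of length 5: 3 -> 4 -> 1 -> 5 -> 2 -> 3)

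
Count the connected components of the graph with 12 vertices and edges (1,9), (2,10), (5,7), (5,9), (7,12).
7 (components: {1, 5, 7, 9, 12}, {2, 10}, {3}, {4}, {6}, {8}, {11})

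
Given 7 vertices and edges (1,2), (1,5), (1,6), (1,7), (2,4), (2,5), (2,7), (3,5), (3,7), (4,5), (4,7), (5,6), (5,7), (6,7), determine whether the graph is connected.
Yes (BFS from 1 visits [1, 2, 5, 6, 7, 4, 3] — all 7 vertices reached)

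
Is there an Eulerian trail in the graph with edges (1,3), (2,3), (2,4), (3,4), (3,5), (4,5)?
Yes (the graph is connected and exactly 2 vertices have odd degree: {1, 4}; any Eulerian path must start and end at those)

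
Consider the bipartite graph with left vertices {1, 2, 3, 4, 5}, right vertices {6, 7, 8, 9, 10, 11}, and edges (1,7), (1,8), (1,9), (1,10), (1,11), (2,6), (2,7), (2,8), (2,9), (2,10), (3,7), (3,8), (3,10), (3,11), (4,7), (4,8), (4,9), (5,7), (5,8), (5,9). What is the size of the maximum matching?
5 (matching: (1,11), (2,10), (3,8), (4,9), (5,7); upper bound min(|L|,|R|) = min(5,6) = 5)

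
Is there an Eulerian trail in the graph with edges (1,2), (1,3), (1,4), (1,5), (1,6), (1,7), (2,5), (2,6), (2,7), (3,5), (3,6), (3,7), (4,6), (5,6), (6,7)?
Yes — and in fact it has an Eulerian circuit (the graph is connected and all 7 vertices have even degree)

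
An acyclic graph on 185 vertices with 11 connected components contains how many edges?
174 (Each of the 11 component trees on V_i vertices has V_i - 1 edges; summing gives V - C = 185 - 11 = 174)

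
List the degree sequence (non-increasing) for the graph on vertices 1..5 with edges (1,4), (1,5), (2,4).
[2, 2, 1, 1, 0] (degrees: deg(1)=2, deg(2)=1, deg(3)=0, deg(4)=2, deg(5)=1)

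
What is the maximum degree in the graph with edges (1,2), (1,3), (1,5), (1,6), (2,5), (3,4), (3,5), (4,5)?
4 (attained at vertices 1, 5)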